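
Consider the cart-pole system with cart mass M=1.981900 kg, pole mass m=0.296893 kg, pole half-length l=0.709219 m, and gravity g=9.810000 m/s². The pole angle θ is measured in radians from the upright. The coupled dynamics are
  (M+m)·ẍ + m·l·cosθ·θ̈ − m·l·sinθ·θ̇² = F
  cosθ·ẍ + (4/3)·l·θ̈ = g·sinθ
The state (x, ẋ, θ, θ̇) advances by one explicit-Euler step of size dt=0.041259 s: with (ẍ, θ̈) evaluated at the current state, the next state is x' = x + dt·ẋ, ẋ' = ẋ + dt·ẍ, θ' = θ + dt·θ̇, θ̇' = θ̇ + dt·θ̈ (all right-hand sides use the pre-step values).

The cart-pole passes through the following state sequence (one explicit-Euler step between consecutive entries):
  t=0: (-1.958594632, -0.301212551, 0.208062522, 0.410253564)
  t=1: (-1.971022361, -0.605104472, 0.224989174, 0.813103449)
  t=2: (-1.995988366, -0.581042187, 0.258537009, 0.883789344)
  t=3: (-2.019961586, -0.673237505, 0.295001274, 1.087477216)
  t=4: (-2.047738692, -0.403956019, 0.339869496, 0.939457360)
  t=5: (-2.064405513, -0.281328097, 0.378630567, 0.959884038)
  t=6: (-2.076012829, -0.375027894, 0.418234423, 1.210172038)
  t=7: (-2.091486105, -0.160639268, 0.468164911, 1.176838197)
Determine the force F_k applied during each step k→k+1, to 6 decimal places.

F_0 = -14.780128 N
F_1 = 1.649585 N
F_2 = -4.129169 N
F_3 = 14.077624 N
F_4 = 6.809245 N
F_5 = -4.060032 N
F_6 = 11.560289 N

step 0→1:
  ẍ = (ẋ'−ẋ)/dt = (-0.605104472−-0.301212551)/0.041259 = -7.365470
  θ̈ = (θ̇'−θ̇)/dt = (0.813103449−0.410253564)/0.041259 = 9.763928
  sinθ=0.206565, cosθ=0.978433
  F = (M+m)·ẍ + m·l·cosθ·θ̈ − m·l·sinθ·θ̇² = -16.784381 + 2.011574 − 0.007321 = -14.780128
step 1→2:
  ẍ = (ẋ'−ẋ)/dt = (-0.581042187−-0.605104472)/0.041259 = 0.583201
  θ̈ = (θ̇'−θ̇)/dt = (0.883789344−0.813103449)/0.041259 = 1.713224
  sinθ=0.223096, cosθ=0.974797
  F = (M+m)·ẍ + m·l·cosθ·θ̈ − m·l·sinθ·θ̇² = 1.328994 + 0.351648 − 0.031057 = 1.649585
step 2→3:
  ẍ = (ẋ'−ẋ)/dt = (-0.673237505−-0.581042187)/0.041259 = -2.234550
  θ̈ = (θ̇'−θ̇)/dt = (1.087477216−0.883789344)/0.041259 = 4.936811
  sinθ=0.255666, cosθ=0.966765
  F = (M+m)·ẍ + m·l·cosθ·θ̈ − m·l·sinθ·θ̇² = -5.092078 + 1.004958 − 0.042049 = -4.129169
step 3→4:
  ẍ = (ẋ'−ẋ)/dt = (-0.403956019−-0.673237505)/0.041259 = 6.526612
  θ̈ = (θ̇'−θ̇)/dt = (0.939457360−1.087477216)/0.041259 = -3.587577
  sinθ=0.290741, cosθ=0.956802
  F = (M+m)·ẍ + m·l·cosθ·θ̈ − m·l·sinθ·θ̇² = 14.872798 + -0.722776 − 0.072398 = 14.077624
step 4→5:
  ẍ = (ẋ'−ẋ)/dt = (-0.281328097−-0.403956019)/0.041259 = 2.972150
  θ̈ = (θ̇'−θ̇)/dt = (0.959884038−0.939457360)/0.041259 = 0.495084
  sinθ=0.333364, cosθ=0.942798
  F = (M+m)·ẍ + m·l·cosθ·θ̈ − m·l·sinθ·θ̇² = 6.772914 + 0.098283 − 0.061952 = 6.809245
step 5→6:
  ẍ = (ẋ'−ẋ)/dt = (-0.375027894−-0.281328097)/0.041259 = -2.271015
  θ̈ = (θ̇'−θ̇)/dt = (1.210172038−0.959884038)/0.041259 = 6.066264
  sinθ=0.369648, cosθ=0.929172
  F = (M+m)·ẍ + m·l·cosθ·θ̈ − m·l·sinθ·θ̇² = -5.175172 + 1.186855 − 0.071714 = -4.060032
step 6→7:
  ẍ = (ẋ'−ẋ)/dt = (-0.160639268−-0.375027894)/0.041259 = 5.196166
  θ̈ = (θ̇'−θ̇)/dt = (1.176838197−1.210172038)/0.041259 = -0.807917
  sinθ=0.406148, cosθ=0.913807
  F = (M+m)·ẍ + m·l·cosθ·θ̈ − m·l·sinθ·θ̇² = 11.840987 + -0.155454 − 0.125244 = 11.560289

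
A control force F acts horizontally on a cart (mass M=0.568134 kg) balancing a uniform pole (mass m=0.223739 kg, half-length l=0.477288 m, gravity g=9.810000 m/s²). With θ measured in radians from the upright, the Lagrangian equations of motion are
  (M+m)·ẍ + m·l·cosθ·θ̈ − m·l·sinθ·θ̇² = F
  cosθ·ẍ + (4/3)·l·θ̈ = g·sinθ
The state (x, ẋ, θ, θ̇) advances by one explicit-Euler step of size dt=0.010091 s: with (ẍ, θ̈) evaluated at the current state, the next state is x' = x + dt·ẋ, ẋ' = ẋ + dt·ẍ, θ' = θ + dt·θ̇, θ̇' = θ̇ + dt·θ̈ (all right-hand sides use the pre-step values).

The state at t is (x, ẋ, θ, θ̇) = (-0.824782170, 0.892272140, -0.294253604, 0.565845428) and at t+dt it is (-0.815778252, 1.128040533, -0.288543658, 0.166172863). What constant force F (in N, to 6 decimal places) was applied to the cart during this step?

ẍ = (ẋ'−ẋ)/dt = (1.128040533−0.892272140)/0.010091 = 23.364225
θ̈ = (θ̇'−θ̇)/dt = (0.166172863−0.565845428)/0.010091 = -39.606834
sinθ=-0.290026, cosθ=0.957019
F = (M+m)·ẍ + m·l·cosθ·θ̈ − m·l·sinθ·θ̇² = 18.501499 + -4.047742 − -0.009916 = 14.463673

F = 14.463673 N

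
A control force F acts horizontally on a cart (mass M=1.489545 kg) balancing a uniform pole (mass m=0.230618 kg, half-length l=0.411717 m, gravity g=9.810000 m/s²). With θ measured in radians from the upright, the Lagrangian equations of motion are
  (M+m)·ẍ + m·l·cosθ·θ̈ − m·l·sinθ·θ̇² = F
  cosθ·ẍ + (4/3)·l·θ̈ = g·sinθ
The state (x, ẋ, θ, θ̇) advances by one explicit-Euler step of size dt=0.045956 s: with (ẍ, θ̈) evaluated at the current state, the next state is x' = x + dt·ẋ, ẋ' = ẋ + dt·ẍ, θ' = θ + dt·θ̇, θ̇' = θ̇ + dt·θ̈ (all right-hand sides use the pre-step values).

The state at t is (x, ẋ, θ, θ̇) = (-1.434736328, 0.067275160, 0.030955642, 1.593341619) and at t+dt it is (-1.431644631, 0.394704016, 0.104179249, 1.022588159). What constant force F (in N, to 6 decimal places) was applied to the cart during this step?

ẍ = (ẋ'−ẋ)/dt = (0.394704016−0.067275160)/0.045956 = 7.124834
θ̈ = (θ̇'−θ̇)/dt = (1.022588159−1.593341619)/0.045956 = -12.419563
sinθ=0.030951, cosθ=0.999521
F = (M+m)·ẍ + m·l·cosθ·θ̈ − m·l·sinθ·θ̇² = 12.255875 + -1.178665 − 0.007461 = 11.069750

F = 11.069750 N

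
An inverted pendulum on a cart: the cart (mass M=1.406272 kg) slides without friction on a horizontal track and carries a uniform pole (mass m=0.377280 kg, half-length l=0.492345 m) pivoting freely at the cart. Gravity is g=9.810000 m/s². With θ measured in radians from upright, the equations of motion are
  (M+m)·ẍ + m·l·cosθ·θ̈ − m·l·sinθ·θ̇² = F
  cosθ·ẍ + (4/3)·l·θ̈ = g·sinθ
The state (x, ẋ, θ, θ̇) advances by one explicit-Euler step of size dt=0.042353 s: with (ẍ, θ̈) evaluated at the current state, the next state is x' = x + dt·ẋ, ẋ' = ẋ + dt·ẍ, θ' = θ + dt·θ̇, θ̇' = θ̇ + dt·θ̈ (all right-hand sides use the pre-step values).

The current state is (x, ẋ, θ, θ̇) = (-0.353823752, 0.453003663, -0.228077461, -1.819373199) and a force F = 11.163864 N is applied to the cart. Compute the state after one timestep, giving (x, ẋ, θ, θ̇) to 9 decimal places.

(-0.334637688, 0.778290731, -0.305133374, -2.445162921)

sinθ=-0.226105192, cosθ=0.974102891
temp = (F + m·l·θ̇²·sinθ)/(M+m) = (11.163864 + -0.139023250)/1.783552 = 6.181395749
θ̈ = (g·sinθ − cosθ·temp)/(l·(4/3 − m·cos²θ/(M+m))) = -14.775570147
ẍ = temp − m·l·θ̈·cosθ/(M+m) = 7.680378446
Euler: x'=-0.353823752+0.042353·0.453003663=-0.334637688, ẋ'=0.453003663+0.042353·7.680378446=0.778290731
       θ'=-0.228077461+0.042353·-1.819373199=-0.305133374, θ̇'=-1.819373199+0.042353·-14.775570147=-2.445162921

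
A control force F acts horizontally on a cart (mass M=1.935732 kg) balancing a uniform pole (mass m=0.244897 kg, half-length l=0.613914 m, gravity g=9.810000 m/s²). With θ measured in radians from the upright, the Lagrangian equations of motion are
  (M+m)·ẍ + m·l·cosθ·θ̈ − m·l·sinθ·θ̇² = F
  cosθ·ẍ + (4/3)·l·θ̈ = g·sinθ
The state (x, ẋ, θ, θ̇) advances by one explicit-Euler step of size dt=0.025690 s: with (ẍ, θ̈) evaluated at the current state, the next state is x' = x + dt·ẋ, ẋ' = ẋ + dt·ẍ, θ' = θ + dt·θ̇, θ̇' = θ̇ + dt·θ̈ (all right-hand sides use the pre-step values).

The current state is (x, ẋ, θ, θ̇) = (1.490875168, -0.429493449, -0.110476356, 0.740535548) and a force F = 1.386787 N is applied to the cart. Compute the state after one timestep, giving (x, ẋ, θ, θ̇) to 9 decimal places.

(1.479841481, -0.409252557, -0.091451998, 0.682013883)

sinθ=-0.110251765, cosθ=0.993903692
temp = (F + m·l·θ̇²·sinθ)/(M+m) = (1.386787 + -0.009090094)/2.180629 = 0.631788766
θ̈ = (g·sinθ − cosθ·temp)/(l·(4/3 − m·cos²θ/(M+m))) = -2.277993958
ẍ = temp − m·l·θ̈·cosθ/(M+m) = 0.787889912
Euler: x'=1.490875168+0.025690·-0.429493449=1.479841481, ẋ'=-0.429493449+0.025690·0.787889912=-0.409252557
       θ'=-0.110476356+0.025690·0.740535548=-0.091451998, θ̇'=0.740535548+0.025690·-2.277993958=0.682013883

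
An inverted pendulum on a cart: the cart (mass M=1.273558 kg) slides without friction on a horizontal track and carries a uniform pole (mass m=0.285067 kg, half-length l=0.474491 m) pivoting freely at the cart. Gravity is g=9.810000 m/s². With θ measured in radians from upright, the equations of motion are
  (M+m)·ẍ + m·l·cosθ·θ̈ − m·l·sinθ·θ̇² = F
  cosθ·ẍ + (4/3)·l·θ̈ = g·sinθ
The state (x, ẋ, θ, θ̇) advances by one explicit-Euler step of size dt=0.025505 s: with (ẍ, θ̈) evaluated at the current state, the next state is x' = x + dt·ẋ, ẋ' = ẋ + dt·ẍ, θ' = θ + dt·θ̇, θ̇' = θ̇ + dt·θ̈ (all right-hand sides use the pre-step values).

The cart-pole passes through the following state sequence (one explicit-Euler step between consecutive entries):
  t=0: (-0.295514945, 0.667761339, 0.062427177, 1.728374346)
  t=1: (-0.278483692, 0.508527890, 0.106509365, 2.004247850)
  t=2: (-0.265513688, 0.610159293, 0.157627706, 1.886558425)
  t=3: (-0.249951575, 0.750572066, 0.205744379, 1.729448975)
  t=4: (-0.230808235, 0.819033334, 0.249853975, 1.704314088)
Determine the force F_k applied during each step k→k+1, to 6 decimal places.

step 0→1:
  ẍ = (ẋ'−ẋ)/dt = (0.508527890−0.667761339)/0.025505 = -6.243225
  θ̈ = (θ̇'−θ̇)/dt = (2.004247850−1.728374346)/0.025505 = 10.816448
  sinθ=0.062387, cosθ=0.998052
  F = (M+m)·ẍ + m·l·cosθ·θ̈ − m·l·sinθ·θ̇² = -9.730846 + 1.460201 − 0.025208 = -8.295853
step 1→2:
  ẍ = (ẋ'−ẋ)/dt = (0.610159293−0.508527890)/0.025505 = 3.984764
  θ̈ = (θ̇'−θ̇)/dt = (1.886558425−2.004247850)/0.025505 = -4.614367
  sinθ=0.106308, cosθ=0.994333
  F = (M+m)·ẍ + m·l·cosθ·θ̈ − m·l·sinθ·θ̇² = 6.210753 + -0.620610 − 0.057762 = 5.532380
step 2→3:
  ẍ = (ẋ'−ẋ)/dt = (0.750572066−0.610159293)/0.025505 = 5.505304
  θ̈ = (θ̇'−θ̇)/dt = (1.729448975−1.886558425)/0.025505 = -6.159947
  sinθ=0.156976, cosθ=0.987602
  F = (M+m)·ẍ + m·l·cosθ·θ̈ − m·l·sinθ·θ̇² = 8.580704 + -0.822875 − 0.075570 = 7.682259
step 3→4:
  ẍ = (ẋ'−ẋ)/dt = (0.819033334−0.750572066)/0.025505 = 2.684229
  θ̈ = (θ̇'−θ̇)/dt = (1.704314088−1.729448975)/0.025505 = -0.985489
  sinθ=0.204296, cosθ=0.978909
  F = (M+m)·ẍ + m·l·cosθ·θ̈ − m·l·sinθ·θ̇² = 4.183707 + -0.130488 − 0.082651 = 3.970568

F_0 = -8.295853 N
F_1 = 5.532380 N
F_2 = 7.682259 N
F_3 = 3.970568 N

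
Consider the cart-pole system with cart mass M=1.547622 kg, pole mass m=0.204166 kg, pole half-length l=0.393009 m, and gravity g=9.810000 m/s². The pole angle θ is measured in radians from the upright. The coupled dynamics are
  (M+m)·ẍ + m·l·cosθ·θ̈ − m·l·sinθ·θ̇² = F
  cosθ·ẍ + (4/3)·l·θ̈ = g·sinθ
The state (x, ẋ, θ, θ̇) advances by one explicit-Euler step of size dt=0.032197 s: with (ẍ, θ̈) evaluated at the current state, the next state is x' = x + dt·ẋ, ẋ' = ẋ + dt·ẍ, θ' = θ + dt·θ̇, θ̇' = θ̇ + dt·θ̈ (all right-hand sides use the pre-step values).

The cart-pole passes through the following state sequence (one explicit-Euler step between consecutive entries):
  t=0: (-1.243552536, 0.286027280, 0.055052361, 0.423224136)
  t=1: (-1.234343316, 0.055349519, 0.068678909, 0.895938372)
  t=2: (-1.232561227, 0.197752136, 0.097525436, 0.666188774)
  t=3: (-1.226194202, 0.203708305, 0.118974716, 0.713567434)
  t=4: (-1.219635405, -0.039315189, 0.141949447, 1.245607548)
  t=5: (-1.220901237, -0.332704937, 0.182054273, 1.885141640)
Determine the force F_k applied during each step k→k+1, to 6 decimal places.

step 0→1:
  ẍ = (ẋ'−ẋ)/dt = (0.055349519−0.286027280)/0.032197 = -7.164573
  θ̈ = (θ̇'−θ̇)/dt = (0.895938372−0.423224136)/0.032197 = 14.681934
  sinθ=0.055025, cosθ=0.998485
  F = (M+m)·ẍ + m·l·cosθ·θ̈ − m·l·sinθ·θ̇² = -12.550813 + 1.176280 − 0.000791 = -11.375324
step 1→2:
  ẍ = (ẋ'−ẋ)/dt = (0.197752136−0.055349519)/0.032197 = 4.422854
  θ̈ = (θ̇'−θ̇)/dt = (0.666188774−0.895938372)/0.032197 = -7.135746
  sinθ=0.068625, cosθ=0.997643
  F = (M+m)·ẍ + m·l·cosθ·θ̈ − m·l·sinθ·θ̇² = 7.747902 + -0.571216 − 0.004420 = 7.172266
step 2→3:
  ẍ = (ẋ'−ẋ)/dt = (0.203708305−0.197752136)/0.032197 = 0.184991
  θ̈ = (θ̇'−θ̇)/dt = (0.713567434−0.666188774)/0.032197 = 1.471524
  sinθ=0.097371, cosθ=0.995248
  F = (M+m)·ẍ + m·l·cosθ·θ̈ − m·l·sinθ·θ̇² = 0.324066 + 0.117513 − 0.003467 = 0.438111
step 3→4:
  ẍ = (ẋ'−ẋ)/dt = (-0.039315189−0.203708305)/0.032197 = -7.548017
  θ̈ = (θ̇'−θ̇)/dt = (1.245607548−0.713567434)/0.032197 = 16.524524
  sinθ=0.118694, cosθ=0.992931
  F = (M+m)·ẍ + m·l·cosθ·θ̈ − m·l·sinθ·θ̇² = -13.222525 + 1.316539 − 0.004849 = -11.910835
step 4→5:
  ẍ = (ẋ'−ẋ)/dt = (-0.332704937−-0.039315189)/0.032197 = -9.112332
  θ̈ = (θ̇'−θ̇)/dt = (1.885141640−1.245607548)/0.032197 = 19.863158
  sinθ=0.141473, cosθ=0.989942
  F = (M+m)·ẍ + m·l·cosθ·θ̈ − m·l·sinθ·θ̇² = -15.962874 + 1.577771 − 0.017613 = -14.402715

F_0 = -11.375324 N
F_1 = 7.172266 N
F_2 = 0.438111 N
F_3 = -11.910835 N
F_4 = -14.402715 N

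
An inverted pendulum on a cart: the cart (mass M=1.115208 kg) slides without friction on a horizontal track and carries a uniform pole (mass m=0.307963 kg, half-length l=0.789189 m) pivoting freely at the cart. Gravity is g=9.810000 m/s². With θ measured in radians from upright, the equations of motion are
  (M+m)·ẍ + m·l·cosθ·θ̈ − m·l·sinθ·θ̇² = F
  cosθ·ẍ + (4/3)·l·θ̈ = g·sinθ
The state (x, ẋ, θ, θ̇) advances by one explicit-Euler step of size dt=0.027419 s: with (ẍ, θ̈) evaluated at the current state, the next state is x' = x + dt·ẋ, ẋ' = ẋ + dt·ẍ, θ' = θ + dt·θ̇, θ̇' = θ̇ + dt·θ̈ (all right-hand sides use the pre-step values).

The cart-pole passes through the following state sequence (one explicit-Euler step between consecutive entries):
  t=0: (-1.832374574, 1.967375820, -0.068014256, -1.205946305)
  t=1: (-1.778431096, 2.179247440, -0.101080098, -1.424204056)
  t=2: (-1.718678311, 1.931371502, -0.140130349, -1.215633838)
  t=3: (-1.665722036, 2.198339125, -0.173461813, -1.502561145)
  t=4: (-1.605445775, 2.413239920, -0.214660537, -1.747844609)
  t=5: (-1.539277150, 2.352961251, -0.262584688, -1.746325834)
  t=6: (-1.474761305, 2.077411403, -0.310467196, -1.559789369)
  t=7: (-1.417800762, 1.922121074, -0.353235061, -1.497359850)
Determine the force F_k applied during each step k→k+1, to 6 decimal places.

F_0 = 9.090968 N
F_1 = -10.976823 N
F_2 = 11.388617 N
F_3 = 9.107478 N
F_4 = -2.957424 N
F_5 = -12.513120 N
F_6 = -7.352713 N

step 0→1:
  ẍ = (ẋ'−ẋ)/dt = (2.179247440−1.967375820)/0.027419 = 7.727183
  θ̈ = (θ̇'−θ̇)/dt = (-1.424204056−-1.205946305)/0.027419 = -7.960092
  sinθ=-0.067962, cosθ=0.997688
  F = (M+m)·ẍ + m·l·cosθ·θ̈ − m·l·sinθ·θ̇² = 10.997102 + -1.930156 − -0.024022 = 9.090968
step 1→2:
  ẍ = (ẋ'−ẋ)/dt = (1.931371502−2.179247440)/0.027419 = -9.040298
  θ̈ = (θ̇'−θ̇)/dt = (-1.215633838−-1.424204056)/0.027419 = 7.606777
  sinθ=-0.100908, cosθ=0.994896
  F = (M+m)·ẍ + m·l·cosθ·θ̈ − m·l·sinθ·θ̇² = -12.865890 + 1.839322 − -0.049745 = -10.976823
step 2→3:
  ẍ = (ẋ'−ẋ)/dt = (2.198339125−1.931371502)/0.027419 = 9.736592
  θ̈ = (θ̇'−θ̇)/dt = (-1.502561145−-1.215633838)/0.027419 = -10.464543
  sinθ=-0.139672, cosθ=0.990198
  F = (M+m)·ẍ + m·l·cosθ·θ̈ − m·l·sinθ·θ̇² = 13.856836 + -2.518383 − -0.050164 = 11.388617
step 3→4:
  ẍ = (ẋ'−ẋ)/dt = (2.413239920−2.198339125)/0.027419 = 7.837660
  θ̈ = (θ̇'−θ̇)/dt = (-1.747844609−-1.502561145)/0.027419 = -8.945748
  sinθ=-0.172593, cosθ=0.984993
  F = (M+m)·ẍ + m·l·cosθ·θ̈ − m·l·sinθ·θ̇² = 11.154330 + -2.141556 − -0.094704 = 9.107478
step 4→5:
  ẍ = (ẋ'−ẋ)/dt = (2.352961251−2.413239920)/0.027419 = -2.198427
  θ̈ = (θ̇'−θ̇)/dt = (-1.746325834−-1.747844609)/0.027419 = 0.055391
  sinθ=-0.213016, cosθ=0.977049
  F = (M+m)·ẍ + m·l·cosθ·θ̈ − m·l·sinθ·θ̇² = -3.128737 + 0.013153 − -0.158160 = -2.957424
step 5→6:
  ẍ = (ẋ'−ẋ)/dt = (2.077411403−2.352961251)/0.027419 = -10.049595
  θ̈ = (θ̇'−θ̇)/dt = (-1.559789369−-1.746325834)/0.027419 = 6.803183
  sinθ=-0.259578, cosθ=0.965722
  F = (M+m)·ẍ + m·l·cosθ·θ̈ − m·l·sinθ·θ̇² = -14.302292 + 1.596776 − -0.192397 = -12.513120
step 6→7:
  ẍ = (ẋ'−ẋ)/dt = (1.922121074−2.077411403)/0.027419 = -5.663603
  θ̈ = (θ̇'−θ̇)/dt = (-1.497359850−-1.559789369)/0.027419 = 2.276871
  sinθ=-0.305504, cosθ=0.952191
  F = (M+m)·ẍ + m·l·cosθ·θ̈ − m·l·sinθ·θ̇² = -8.060275 + 0.526917 − -0.180646 = -7.352713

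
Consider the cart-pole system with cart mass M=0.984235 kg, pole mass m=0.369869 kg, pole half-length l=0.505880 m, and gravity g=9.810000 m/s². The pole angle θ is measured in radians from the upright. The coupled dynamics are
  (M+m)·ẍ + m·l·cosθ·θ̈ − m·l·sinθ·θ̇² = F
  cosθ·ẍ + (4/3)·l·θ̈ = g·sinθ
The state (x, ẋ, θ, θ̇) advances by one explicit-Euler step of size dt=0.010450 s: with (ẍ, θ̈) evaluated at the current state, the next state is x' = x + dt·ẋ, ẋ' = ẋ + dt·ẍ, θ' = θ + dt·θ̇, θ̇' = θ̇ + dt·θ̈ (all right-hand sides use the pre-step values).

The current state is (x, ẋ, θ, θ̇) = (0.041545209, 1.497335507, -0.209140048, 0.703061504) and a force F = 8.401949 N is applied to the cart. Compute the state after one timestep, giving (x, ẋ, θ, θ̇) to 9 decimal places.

sinθ=-0.207618763, cosθ=0.978209819
temp = (F + m·l·θ̇²·sinθ)/(M+m) = (8.401949 + -0.019202098)/1.354104 = 6.190622657
θ̈ = (g·sinθ − cosθ·temp)/(l·(4/3 − m·cos²θ/(M+m))) = -14.922946196
ẍ = temp − m·l·θ̈·cosθ/(M+m) = 8.207734656
Euler: x'=0.041545209+0.010450·1.497335507=0.057192365, ẋ'=1.497335507+0.010450·8.207734656=1.583106334
       θ'=-0.209140048+0.010450·0.703061504=-0.201793055, θ̇'=0.703061504+0.010450·-14.922946196=0.547116716

(0.057192365, 1.583106334, -0.201793055, 0.547116716)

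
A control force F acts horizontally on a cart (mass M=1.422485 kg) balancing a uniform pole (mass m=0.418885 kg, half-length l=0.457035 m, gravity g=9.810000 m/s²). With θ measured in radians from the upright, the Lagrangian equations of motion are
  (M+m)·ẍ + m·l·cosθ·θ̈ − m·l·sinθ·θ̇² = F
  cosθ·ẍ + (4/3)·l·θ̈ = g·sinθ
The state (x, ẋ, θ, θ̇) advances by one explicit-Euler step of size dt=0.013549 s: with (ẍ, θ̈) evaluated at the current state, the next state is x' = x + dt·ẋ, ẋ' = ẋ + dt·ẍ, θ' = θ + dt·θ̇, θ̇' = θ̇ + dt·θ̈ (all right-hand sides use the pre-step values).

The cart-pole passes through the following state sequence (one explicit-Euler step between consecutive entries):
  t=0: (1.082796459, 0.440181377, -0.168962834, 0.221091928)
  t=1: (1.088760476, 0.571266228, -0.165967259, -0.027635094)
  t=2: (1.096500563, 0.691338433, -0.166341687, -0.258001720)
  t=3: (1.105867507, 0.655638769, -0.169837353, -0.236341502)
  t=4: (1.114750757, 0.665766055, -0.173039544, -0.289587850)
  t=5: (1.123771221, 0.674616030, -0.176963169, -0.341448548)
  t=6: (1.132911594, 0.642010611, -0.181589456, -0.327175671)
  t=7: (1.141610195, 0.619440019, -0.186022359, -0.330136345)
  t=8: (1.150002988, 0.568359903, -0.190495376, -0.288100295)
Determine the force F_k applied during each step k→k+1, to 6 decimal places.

F_0 = 14.352170 N
F_1 = 13.108062 N
F_2 = -4.547804 N
F_3 = 0.636614 N
F_4 = 0.483676 N
F_5 = -4.228770 N
F_6 = -3.104890 N
F_7 = -6.354443 N

step 0→1:
  ẍ = (ẋ'−ẋ)/dt = (0.571266228−0.440181377)/0.013549 = 9.674873
  θ̈ = (θ̇'−θ̇)/dt = (-0.027635094−0.221091928)/0.013549 = -18.357593
  sinθ=-0.168160, cosθ=0.985760
  F = (M+m)·ẍ + m·l·cosθ·θ̈ − m·l·sinθ·θ̇² = 17.815020 + -3.464424 − -0.001574 = 14.352170
step 1→2:
  ẍ = (ẋ'−ẋ)/dt = (0.691338433−0.571266228)/0.013549 = 8.862071
  θ̈ = (θ̇'−θ̇)/dt = (-0.258001720−-0.027635094)/0.013549 = -17.002482
  sinθ=-0.165206, cosθ=0.986259
  F = (M+m)·ẍ + m·l·cosθ·θ̈ − m·l·sinθ·θ̇² = 16.318352 + -3.210314 − -0.000024 = 13.108062
step 2→3:
  ẍ = (ẋ'−ẋ)/dt = (0.655638769−0.691338433)/0.013549 = -2.634856
  θ̈ = (θ̇'−θ̇)/dt = (-0.236341502−-0.258001720)/0.013549 = 1.598658
  sinθ=-0.165576, cosθ=0.986197
  F = (M+m)·ẍ + m·l·cosθ·θ̈ − m·l·sinθ·θ̇² = -4.851745 + 0.301831 − -0.002110 = -4.547804
step 3→4:
  ẍ = (ẋ'−ẋ)/dt = (0.665766055−0.655638769)/0.013549 = 0.747456
  θ̈ = (θ̇'−θ̇)/dt = (-0.289587850−-0.236341502)/0.013549 = -3.929910
  sinθ=-0.169022, cosθ=0.985612
  F = (M+m)·ẍ + m·l·cosθ·θ̈ − m·l·sinθ·θ̇² = 1.376344 + -0.741537 − -0.001807 = 0.636614
step 4→5:
  ẍ = (ẋ'−ẋ)/dt = (0.674616030−0.665766055)/0.013549 = 0.653183
  θ̈ = (θ̇'−θ̇)/dt = (-0.341448548−-0.289587850)/0.013549 = -3.827640
  sinθ=-0.172177, cosθ=0.985066
  F = (M+m)·ẍ + m·l·cosθ·θ̈ − m·l·sinθ·θ̇² = 1.202751 + -0.721840 − -0.002764 = 0.483676
step 5→6:
  ẍ = (ẋ'−ẋ)/dt = (0.642010611−0.674616030)/0.013549 = -2.406482
  θ̈ = (θ̇'−θ̇)/dt = (-0.327175671−-0.341448548)/0.013549 = 1.053427
  sinθ=-0.176041, cosθ=0.984383
  F = (M+m)·ẍ + m·l·cosθ·θ̈ − m·l·sinθ·θ̇² = -4.431223 + 0.198524 − -0.003929 = -4.228770
step 6→7:
  ẍ = (ẋ'−ẋ)/dt = (0.619440019−0.642010611)/0.013549 = -1.665849
  θ̈ = (θ̇'−θ̇)/dt = (-0.330136345−-0.327175671)/0.013549 = -0.218516
  sinθ=-0.180593, cosθ=0.983558
  F = (M+m)·ẍ + m·l·cosθ·θ̈ − m·l·sinθ·θ̇² = -3.067445 + -0.041146 − -0.003701 = -3.104890
step 7→8:
  ẍ = (ẋ'−ẋ)/dt = (0.568359903−0.619440019)/0.013549 = -3.770028
  θ̈ = (θ̇'−θ̇)/dt = (-0.288100295−-0.330136345)/0.013549 = 3.102520
  sinθ=-0.184951, cosθ=0.982748
  F = (M+m)·ẍ + m·l·cosθ·θ̈ − m·l·sinθ·θ̇² = -6.942017 + 0.583715 − -0.003859 = -6.354443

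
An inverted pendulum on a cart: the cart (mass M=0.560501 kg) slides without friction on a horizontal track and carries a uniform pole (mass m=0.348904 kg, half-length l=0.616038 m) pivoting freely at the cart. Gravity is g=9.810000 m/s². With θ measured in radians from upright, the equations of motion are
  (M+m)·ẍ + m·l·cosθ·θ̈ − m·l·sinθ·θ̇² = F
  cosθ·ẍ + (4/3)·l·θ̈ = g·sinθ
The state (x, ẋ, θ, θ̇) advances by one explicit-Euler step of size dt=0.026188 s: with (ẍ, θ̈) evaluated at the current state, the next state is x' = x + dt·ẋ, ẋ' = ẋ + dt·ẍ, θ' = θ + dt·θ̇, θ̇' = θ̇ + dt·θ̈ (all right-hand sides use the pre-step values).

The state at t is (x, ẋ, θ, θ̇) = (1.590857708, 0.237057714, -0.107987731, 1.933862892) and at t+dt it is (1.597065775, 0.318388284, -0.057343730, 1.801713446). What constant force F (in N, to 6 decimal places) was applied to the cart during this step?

ẍ = (ẋ'−ẋ)/dt = (0.318388284−0.237057714)/0.026188 = 3.105643
θ̈ = (θ̇'−θ̇)/dt = (1.801713446−1.933862892)/0.026188 = -5.046183
sinθ=-0.107778, cosθ=0.994175
F = (M+m)·ẍ + m·l·cosθ·θ̈ − m·l·sinθ·θ̇² = 2.824287 + -1.078299 − -0.086635 = 1.832623

F = 1.832623 N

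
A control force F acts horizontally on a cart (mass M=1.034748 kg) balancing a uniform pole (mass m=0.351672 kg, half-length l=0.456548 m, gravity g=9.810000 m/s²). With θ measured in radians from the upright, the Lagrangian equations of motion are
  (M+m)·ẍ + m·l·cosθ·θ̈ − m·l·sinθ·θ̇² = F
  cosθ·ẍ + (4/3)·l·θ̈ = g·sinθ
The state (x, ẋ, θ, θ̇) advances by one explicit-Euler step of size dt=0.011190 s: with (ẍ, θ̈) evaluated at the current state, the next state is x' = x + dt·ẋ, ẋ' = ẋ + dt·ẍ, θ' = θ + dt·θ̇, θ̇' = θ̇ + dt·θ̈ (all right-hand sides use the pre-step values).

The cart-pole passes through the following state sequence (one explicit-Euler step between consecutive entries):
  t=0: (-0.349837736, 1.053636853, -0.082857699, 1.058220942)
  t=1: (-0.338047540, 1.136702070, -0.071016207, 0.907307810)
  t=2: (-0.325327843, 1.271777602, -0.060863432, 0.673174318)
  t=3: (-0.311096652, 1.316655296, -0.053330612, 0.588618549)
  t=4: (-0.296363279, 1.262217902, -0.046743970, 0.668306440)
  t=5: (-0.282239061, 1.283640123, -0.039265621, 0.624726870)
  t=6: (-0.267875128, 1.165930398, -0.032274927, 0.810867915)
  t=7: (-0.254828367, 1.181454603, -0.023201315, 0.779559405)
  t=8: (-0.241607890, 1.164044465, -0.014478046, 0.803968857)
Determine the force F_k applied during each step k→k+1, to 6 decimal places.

step 0→1:
  ẍ = (ẋ'−ẋ)/dt = (1.136702070−1.053636853)/0.011190 = 7.423165
  θ̈ = (θ̇'−θ̇)/dt = (0.907307810−1.058220942)/0.011190 = -13.486428
  sinθ=-0.082763, cosθ=0.996569
  F = (M+m)·ẍ + m·l·cosθ·θ̈ − m·l·sinθ·θ̇² = 10.291625 + -2.157887 − -0.014880 = 8.148618
step 1→2:
  ẍ = (ẋ'−ẋ)/dt = (1.271777602−1.136702070)/0.011190 = 12.071093
  θ̈ = (θ̇'−θ̇)/dt = (0.673174318−0.907307810)/0.011190 = -20.923458
  sinθ=-0.070957, cosθ=0.997479
  F = (M+m)·ẍ + m·l·cosθ·θ̈ − m·l·sinθ·θ̇² = 16.735605 + -3.350901 − -0.009378 = 13.394082
step 2→3:
  ẍ = (ẋ'−ẋ)/dt = (1.316655296−1.271777602)/0.011190 = 4.010518
  θ̈ = (θ̇'−θ̇)/dt = (0.588618549−0.673174318)/0.011190 = -7.556369
  sinθ=-0.060826, cosθ=0.998148
  F = (M+m)·ẍ + m·l·cosθ·θ̈ − m·l·sinθ·θ̇² = 5.560262 + -1.210968 − -0.004426 = 4.353720
step 3→4:
  ẍ = (ẋ'−ẋ)/dt = (1.262217902−1.316655296)/0.011190 = -4.864825
  θ̈ = (θ̇'−θ̇)/dt = (0.668306440−0.588618549)/0.011190 = 7.121349
  sinθ=-0.053305, cosθ=0.998578
  F = (M+m)·ẍ + m·l·cosθ·θ̈ − m·l·sinθ·θ̇² = -6.744691 + 1.141744 − -0.002965 = -5.599982
step 4→5:
  ẍ = (ẋ'−ẋ)/dt = (1.283640123−1.262217902)/0.011190 = 1.914408
  θ̈ = (θ̇'−θ̇)/dt = (0.624726870−0.668306440)/0.011190 = -3.894510
  sinθ=-0.046727, cosθ=0.998908
  F = (M+m)·ẍ + m·l·cosθ·θ̈ − m·l·sinθ·θ̇² = 2.654173 + -0.624601 − -0.003351 = 2.032923
step 5→6:
  ẍ = (ẋ'−ẋ)/dt = (1.165930398−1.283640123)/0.011190 = -10.519189
  θ̈ = (θ̇'−θ̇)/dt = (0.810867915−0.624726870)/0.011190 = 16.634588
  sinθ=-0.039256, cosθ=0.999229
  F = (M+m)·ẍ + m·l·cosθ·θ̈ − m·l·sinθ·θ̇² = -14.584014 + 2.668710 − -0.002460 = -11.912844
step 6→7:
  ẍ = (ẋ'−ẋ)/dt = (1.181454603−1.165930398)/0.011190 = 1.387328
  θ̈ = (θ̇'−θ̇)/dt = (0.779559405−0.810867915)/0.011190 = -2.797901
  sinθ=-0.032269, cosθ=0.999479
  F = (M+m)·ẍ + m·l·cosθ·θ̈ − m·l·sinθ·θ̇² = 1.923420 + -0.448983 − -0.003407 = 1.477843
step 7→8:
  ẍ = (ẋ'−ẋ)/dt = (1.164044465−1.181454603)/0.011190 = -1.555866
  θ̈ = (θ̇'−θ̇)/dt = (0.803968857−0.779559405)/0.011190 = 2.181363
  sinθ=-0.023199, cosθ=0.999731
  F = (M+m)·ẍ + m·l·cosθ·θ̈ − m·l·sinθ·θ̇² = -2.157083 + 0.350135 − -0.002264 = -1.804685

F_0 = 8.148618 N
F_1 = 13.394082 N
F_2 = 4.353720 N
F_3 = -5.599982 N
F_4 = 2.032923 N
F_5 = -11.912844 N
F_6 = 1.477843 N
F_7 = -1.804685 N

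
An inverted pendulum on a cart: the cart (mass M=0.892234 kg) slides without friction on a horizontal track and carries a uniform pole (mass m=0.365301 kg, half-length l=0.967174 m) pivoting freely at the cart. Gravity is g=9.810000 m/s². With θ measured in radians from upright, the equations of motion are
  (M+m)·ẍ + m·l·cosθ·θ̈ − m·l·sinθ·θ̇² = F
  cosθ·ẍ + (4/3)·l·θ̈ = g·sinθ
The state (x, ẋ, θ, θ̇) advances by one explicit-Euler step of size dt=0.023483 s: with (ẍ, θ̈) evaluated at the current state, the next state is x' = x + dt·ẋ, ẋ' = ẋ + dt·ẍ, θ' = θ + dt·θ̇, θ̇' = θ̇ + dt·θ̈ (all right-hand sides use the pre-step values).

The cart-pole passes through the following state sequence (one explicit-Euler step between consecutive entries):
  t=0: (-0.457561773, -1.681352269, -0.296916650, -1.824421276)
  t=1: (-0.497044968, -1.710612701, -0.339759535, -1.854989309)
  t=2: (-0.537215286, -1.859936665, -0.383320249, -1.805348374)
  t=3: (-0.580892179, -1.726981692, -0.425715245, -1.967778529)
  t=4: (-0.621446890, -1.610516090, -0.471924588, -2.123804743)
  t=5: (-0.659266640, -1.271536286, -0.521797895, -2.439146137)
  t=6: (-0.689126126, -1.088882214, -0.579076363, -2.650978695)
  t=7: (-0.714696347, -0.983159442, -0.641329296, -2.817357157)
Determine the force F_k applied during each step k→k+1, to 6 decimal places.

F_0 = -1.662639 N
F_1 = -6.887102 N
F_2 = 5.284067 N
F_3 = 4.663868 N
F_4 = 14.651295 N
F_5 = 8.066032 N
F_6 = 4.925227 N

step 0→1:
  ẍ = (ẋ'−ẋ)/dt = (-1.710612701−-1.681352269)/0.023483 = -1.246026
  θ̈ = (θ̇'−θ̇)/dt = (-1.854989309−-1.824421276)/0.023483 = -1.301709
  sinθ=-0.292573, cosθ=0.956243
  F = (M+m)·ẍ + m·l·cosθ·θ̈ − m·l·sinθ·θ̇² = -1.566922 + -0.439782 − -0.344065 = -1.662639
step 1→2:
  ẍ = (ẋ'−ẋ)/dt = (-1.859936665−-1.710612701)/0.023483 = -6.358811
  θ̈ = (θ̇'−θ̇)/dt = (-1.805348374−-1.854989309)/0.023483 = 2.113909
  sinθ=-0.333260, cosθ=0.942835
  F = (M+m)·ẍ + m·l·cosθ·θ̈ − m·l·sinθ·θ̇² = -7.996428 + 0.704170 − -0.405156 = -6.887102
step 2→3:
  ẍ = (ẋ'−ẋ)/dt = (-1.726981692−-1.859936665)/0.023483 = 5.661754
  θ̈ = (θ̇'−θ̇)/dt = (-1.967778529−-1.805348374)/0.023483 = -6.916925
  sinθ=-0.374002, cosθ=0.927428
  F = (M+m)·ẍ + m·l·cosθ·θ̈ − m·l·sinθ·θ̇² = 7.119854 + -2.266464 − -0.430677 = 5.284067
step 3→4:
  ẍ = (ẋ'−ẋ)/dt = (-1.610516090−-1.726981692)/0.023483 = 4.959571
  θ̈ = (θ̇'−θ̇)/dt = (-2.123804743−-1.967778529)/0.023483 = -6.644220
  sinθ=-0.412972, cosθ=0.910744
  F = (M+m)·ẍ + m·l·cosθ·θ̈ − m·l·sinθ·θ̇² = 6.236834 + -2.137940 − -0.564974 = 4.663868
step 4→5:
  ẍ = (ẋ'−ẋ)/dt = (-1.271536286−-1.610516090)/0.023483 = 14.435115
  θ̈ = (θ̇'−θ̇)/dt = (-2.439146137−-2.123804743)/0.023483 = -13.428497
  sinθ=-0.454601, cosθ=0.890695
  F = (M+m)·ẍ + m·l·cosθ·θ̈ − m·l·sinθ·θ̇² = 18.152662 + -4.225829 − -0.724462 = 14.651295
step 5→6:
  ẍ = (ẋ'−ẋ)/dt = (-1.088882214−-1.271536286)/0.023483 = 7.778140
  θ̈ = (θ̇'−θ̇)/dt = (-2.650978695−-2.439146137)/0.023483 = -9.020677
  sinθ=-0.498440, cosθ=0.866924
  F = (M+m)·ẍ + m·l·cosθ·θ̈ − m·l·sinθ·θ̇² = 9.781284 + -2.762968 − -1.047716 = 8.066032
step 6→7:
  ẍ = (ẋ'−ẋ)/dt = (-0.983159442−-1.088882214)/0.023483 = 4.502098
  θ̈ = (θ̇'−θ̇)/dt = (-2.817357157−-2.650978695)/0.023483 = -7.085060
  sinθ=-0.547251, cosθ=0.836968
  F = (M+m)·ẍ + m·l·cosθ·θ̈ − m·l·sinθ·θ̇² = 5.661546 + -2.095116 − -1.358797 = 4.925227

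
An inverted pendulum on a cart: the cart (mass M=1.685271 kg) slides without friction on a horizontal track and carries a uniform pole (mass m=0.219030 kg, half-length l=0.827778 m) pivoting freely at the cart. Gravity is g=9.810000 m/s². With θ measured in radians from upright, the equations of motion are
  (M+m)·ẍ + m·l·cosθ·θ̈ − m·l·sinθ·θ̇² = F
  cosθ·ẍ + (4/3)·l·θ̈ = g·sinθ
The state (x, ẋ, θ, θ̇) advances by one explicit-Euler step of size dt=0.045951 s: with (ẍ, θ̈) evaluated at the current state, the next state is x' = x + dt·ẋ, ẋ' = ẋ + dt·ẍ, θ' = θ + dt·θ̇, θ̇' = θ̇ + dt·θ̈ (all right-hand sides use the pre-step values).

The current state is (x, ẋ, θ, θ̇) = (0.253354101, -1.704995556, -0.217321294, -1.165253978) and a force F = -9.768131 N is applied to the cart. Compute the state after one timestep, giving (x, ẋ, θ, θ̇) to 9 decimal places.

sinθ=-0.215614701, cosθ=0.976478520
temp = (F + m·l·θ̇²·sinθ)/(M+m) = (-9.768131 + -0.053080749)/1.904301 = -5.157384126
θ̈ = (g·sinθ − cosθ·temp)/(l·(4/3 − m·cos²θ/(M+m))) = 2.883636789
ẍ = temp − m·l·θ̈·cosθ/(M+m) = -5.425476919
Euler: x'=0.253354101+0.045951·-1.704995556=0.175007850, ẋ'=-1.704995556+0.045951·-5.425476919=-1.954301646
       θ'=-0.217321294+0.045951·-1.165253978=-0.270865880, θ̇'=-1.165253978+0.045951·2.883636789=-1.032747984

(0.175007850, -1.954301646, -0.270865880, -1.032747984)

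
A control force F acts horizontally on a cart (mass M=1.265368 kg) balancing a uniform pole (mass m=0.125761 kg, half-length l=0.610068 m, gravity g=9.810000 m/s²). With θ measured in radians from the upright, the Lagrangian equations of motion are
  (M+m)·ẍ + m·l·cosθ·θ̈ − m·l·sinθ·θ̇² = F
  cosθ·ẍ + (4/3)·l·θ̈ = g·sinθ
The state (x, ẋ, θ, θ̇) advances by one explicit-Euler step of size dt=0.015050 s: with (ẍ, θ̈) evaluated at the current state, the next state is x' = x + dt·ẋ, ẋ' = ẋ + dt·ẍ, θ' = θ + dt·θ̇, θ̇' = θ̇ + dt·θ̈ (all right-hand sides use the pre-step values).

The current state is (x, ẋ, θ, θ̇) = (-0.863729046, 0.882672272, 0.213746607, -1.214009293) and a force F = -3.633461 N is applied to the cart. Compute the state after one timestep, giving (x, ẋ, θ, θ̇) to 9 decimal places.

(-0.850444828, 0.838700707, 0.195475767, -1.122680772)

sinθ=0.212122726, cosθ=0.977243035
temp = (F + m·l·θ̇²·sinθ)/(M+m) = (-3.633461 + 0.023985869)/1.391129 = -2.594637256
θ̈ = (g·sinθ − cosθ·temp)/(l·(4/3 − m·cos²θ/(M+m))) = 6.068340289
ẍ = temp − m·l·θ̈·cosθ/(M+m) = -2.921698688
Euler: x'=-0.863729046+0.015050·0.882672272=-0.850444828, ẋ'=0.882672272+0.015050·-2.921698688=0.838700707
       θ'=0.213746607+0.015050·-1.214009293=0.195475767, θ̇'=-1.214009293+0.015050·6.068340289=-1.122680772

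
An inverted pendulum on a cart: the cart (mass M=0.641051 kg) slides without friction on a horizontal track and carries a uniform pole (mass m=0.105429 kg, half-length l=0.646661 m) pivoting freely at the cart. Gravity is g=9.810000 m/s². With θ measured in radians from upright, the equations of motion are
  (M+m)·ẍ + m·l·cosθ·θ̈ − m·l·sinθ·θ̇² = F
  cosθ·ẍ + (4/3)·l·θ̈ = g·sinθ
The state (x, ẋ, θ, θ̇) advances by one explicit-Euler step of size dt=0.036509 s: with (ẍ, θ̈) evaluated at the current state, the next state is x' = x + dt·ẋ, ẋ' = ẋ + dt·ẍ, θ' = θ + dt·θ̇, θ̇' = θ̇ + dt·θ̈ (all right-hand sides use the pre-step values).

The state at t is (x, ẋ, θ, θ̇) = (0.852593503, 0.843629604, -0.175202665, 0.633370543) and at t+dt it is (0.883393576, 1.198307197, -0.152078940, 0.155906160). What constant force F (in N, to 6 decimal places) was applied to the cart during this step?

ẍ = (ẋ'−ẋ)/dt = (1.198307197−0.843629604)/0.036509 = 9.714799
θ̈ = (θ̇'−θ̇)/dt = (0.155906160−0.633370543)/0.036509 = -13.077991
sinθ=-0.174308, cosθ=0.984691
F = (M+m)·ẍ + m·l·cosθ·θ̈ − m·l·sinθ·θ̇² = 7.251903 + -0.877966 − -0.004767 = 6.378704

F = 6.378704 N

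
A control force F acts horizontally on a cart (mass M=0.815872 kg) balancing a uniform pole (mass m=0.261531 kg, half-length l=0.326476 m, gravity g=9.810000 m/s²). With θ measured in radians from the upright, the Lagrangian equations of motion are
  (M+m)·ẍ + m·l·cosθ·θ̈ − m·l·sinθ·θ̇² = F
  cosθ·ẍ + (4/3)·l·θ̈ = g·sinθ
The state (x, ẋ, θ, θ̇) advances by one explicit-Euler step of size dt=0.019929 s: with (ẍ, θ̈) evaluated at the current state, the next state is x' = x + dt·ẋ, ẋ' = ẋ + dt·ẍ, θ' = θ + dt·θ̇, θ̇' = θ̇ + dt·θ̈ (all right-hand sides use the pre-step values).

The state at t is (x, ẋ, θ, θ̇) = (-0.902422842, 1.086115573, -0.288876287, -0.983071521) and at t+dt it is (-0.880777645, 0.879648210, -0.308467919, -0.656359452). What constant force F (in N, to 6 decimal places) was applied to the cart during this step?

F = -9.796784 N

ẍ = (ẋ'−ẋ)/dt = (0.879648210−1.086115573)/0.019929 = -10.360147
θ̈ = (θ̇'−θ̇)/dt = (-0.656359452−-0.983071521)/0.019929 = 16.393801
sinθ=-0.284875, cosθ=0.958565
F = (M+m)·ẍ + m·l·cosθ·θ̈ − m·l·sinθ·θ̇² = -11.162053 + 1.341762 − -0.023507 = -9.796784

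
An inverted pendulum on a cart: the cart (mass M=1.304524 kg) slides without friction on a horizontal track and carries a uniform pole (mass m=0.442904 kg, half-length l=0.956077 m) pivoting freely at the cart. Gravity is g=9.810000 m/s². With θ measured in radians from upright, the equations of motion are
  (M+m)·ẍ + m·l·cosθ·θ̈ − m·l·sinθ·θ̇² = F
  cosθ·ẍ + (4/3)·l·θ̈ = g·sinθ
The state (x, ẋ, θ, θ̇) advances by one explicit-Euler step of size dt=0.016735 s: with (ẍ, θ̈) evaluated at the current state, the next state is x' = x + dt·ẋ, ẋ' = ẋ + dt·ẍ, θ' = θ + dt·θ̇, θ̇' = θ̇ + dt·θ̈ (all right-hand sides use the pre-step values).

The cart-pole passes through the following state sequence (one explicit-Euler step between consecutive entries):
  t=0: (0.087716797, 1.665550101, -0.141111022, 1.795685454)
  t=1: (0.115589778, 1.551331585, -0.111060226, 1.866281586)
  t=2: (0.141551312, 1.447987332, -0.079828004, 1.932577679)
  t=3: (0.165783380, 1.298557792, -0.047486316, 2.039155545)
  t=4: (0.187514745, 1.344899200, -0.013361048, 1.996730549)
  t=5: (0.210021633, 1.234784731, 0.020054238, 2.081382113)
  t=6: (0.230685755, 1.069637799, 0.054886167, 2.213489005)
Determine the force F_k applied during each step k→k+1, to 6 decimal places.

step 0→1:
  ẍ = (ẋ'−ẋ)/dt = (1.551331585−1.665550101)/0.016735 = -6.825128
  θ̈ = (θ̇'−θ̇)/dt = (1.866281586−1.795685454)/0.016735 = 4.218472
  sinθ=-0.140643, cosθ=0.990060
  F = (M+m)·ẍ + m·l·cosθ·θ̈ − m·l·sinθ·θ̇² = -11.926420 + 1.768558 − -0.192036 = -9.965826
step 1→2:
  ẍ = (ẋ'−ẋ)/dt = (1.447987332−1.551331585)/0.016735 = -6.175336
  θ̈ = (θ̇'−θ̇)/dt = (1.932577679−1.866281586)/0.016735 = 3.961523
  sinθ=-0.110832, cosθ=0.993839
  F = (M+m)·ẍ + m·l·cosθ·θ̈ − m·l·sinθ·θ̇² = -10.790956 + 1.667173 − -0.163464 = -8.960318
step 2→3:
  ẍ = (ẋ'−ẋ)/dt = (1.298557792−1.447987332)/0.016735 = -8.929163
  θ̈ = (θ̇'−θ̇)/dt = (2.039155545−1.932577679)/0.016735 = 6.368561
  sinθ=-0.079743, cosθ=0.996815
  F = (M+m)·ẍ + m·l·cosθ·θ̈ − m·l·sinθ·θ̇² = -15.603069 + 2.688181 − -0.126116 = -12.788772
step 3→4:
  ẍ = (ẋ'−ẋ)/dt = (1.344899200−1.298557792)/0.016735 = 2.769131
  θ̈ = (θ̇'−θ̇)/dt = (1.996730549−2.039155545)/0.016735 = -2.535106
  sinθ=-0.047468, cosθ=0.998873
  F = (M+m)·ẍ + m·l·cosθ·θ̈ − m·l·sinθ·θ̇² = 4.838857 + -1.072281 − -0.083581 = 3.850157
step 4→5:
  ẍ = (ẋ'−ẋ)/dt = (1.234784731−1.344899200)/0.016735 = -6.579891
  θ̈ = (θ̇'−θ̇)/dt = (2.081382113−1.996730549)/0.016735 = 5.058355
  sinθ=-0.013361, cosθ=0.999911
  F = (M+m)·ẍ + m·l·cosθ·θ̈ − m·l·sinθ·θ̇² = -11.497885 + 2.141771 − -0.022556 = -9.333558
step 5→6:
  ẍ = (ẋ'−ẋ)/dt = (1.069637799−1.234784731)/0.016735 = -9.868356
  θ̈ = (θ̇'−θ̇)/dt = (2.213489005−2.081382113)/0.016735 = 7.894048
  sinθ=0.020053, cosθ=0.999799
  F = (M+m)·ẍ + m·l·cosθ·θ̈ − m·l·sinθ·θ̇² = -17.244241 + 3.342065 − 0.036786 = -13.938962

F_0 = -9.965826 N
F_1 = -8.960318 N
F_2 = -12.788772 N
F_3 = 3.850157 N
F_4 = -9.333558 N
F_5 = -13.938962 N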